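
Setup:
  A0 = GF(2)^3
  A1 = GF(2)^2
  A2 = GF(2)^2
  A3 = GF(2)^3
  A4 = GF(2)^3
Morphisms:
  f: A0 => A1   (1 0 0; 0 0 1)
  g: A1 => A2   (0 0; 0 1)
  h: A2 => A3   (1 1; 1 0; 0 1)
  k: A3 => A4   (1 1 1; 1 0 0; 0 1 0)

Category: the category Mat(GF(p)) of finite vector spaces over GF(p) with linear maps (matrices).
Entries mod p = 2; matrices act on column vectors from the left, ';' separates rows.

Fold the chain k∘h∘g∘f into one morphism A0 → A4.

Answer: (0 0 0; 0 0 1; 0 0 0)

Trace:
  e0=(1,0,0) f=>(1,0) g=>(0,0) h=>(0,0,0) k=>(0,0,0)
  e1=(0,1,0) f=>(0,0) g=>(0,0) h=>(0,0,0) k=>(0,0,0)
  e2=(0,0,1) f=>(0,1) g=>(0,1) h=>(1,0,1) k=>(0,1,0)
result: (0 0 0; 0 0 1; 0 0 0)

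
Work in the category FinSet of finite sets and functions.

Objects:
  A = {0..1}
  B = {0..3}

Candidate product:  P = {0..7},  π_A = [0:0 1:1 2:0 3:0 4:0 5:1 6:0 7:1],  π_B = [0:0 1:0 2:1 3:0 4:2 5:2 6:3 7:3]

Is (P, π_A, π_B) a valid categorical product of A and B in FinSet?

Answer: NOT A VALID PRODUCT — duplicate pair at indices 0,3

Work:
|A|·|B| = 2·4 = 8;  |P| = 8
Check the pairing map k ↦ (π_A(k), π_B(k)):
  0 : (0,0)
  1 : (1,0)
  2 : (0,1)
  3 : (0,0)  ✗ repeats pair of k=0
  4 : (0,2)
  5 : (1,2)
  6 : (0,3)
  7 : (1,3)
distinct pairs in image: 7 / 8 needed
  → (0,0) hit at k=0 and k=3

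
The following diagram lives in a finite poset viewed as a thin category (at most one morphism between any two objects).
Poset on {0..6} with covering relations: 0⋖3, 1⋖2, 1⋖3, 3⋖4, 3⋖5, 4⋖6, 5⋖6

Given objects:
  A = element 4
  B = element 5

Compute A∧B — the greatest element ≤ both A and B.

Answer: A∧B = 3

Work:
Common predecessors of 4,5: {0,1,3}
  0 ≤ 3
  1 ≤ 3
  3 ≤ 3
glb = 3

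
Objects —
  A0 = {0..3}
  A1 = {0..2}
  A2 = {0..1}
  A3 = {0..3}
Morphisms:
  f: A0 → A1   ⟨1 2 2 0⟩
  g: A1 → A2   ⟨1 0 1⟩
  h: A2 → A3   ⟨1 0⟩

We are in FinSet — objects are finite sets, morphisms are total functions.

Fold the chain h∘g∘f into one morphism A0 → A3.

Answer: ⟨1 0 0 0⟩

Trace:
  0 f→1 g→0 h→1
  1 f→2 g→1 h→0
  2 f→2 g→1 h→0
  3 f→0 g→1 h→0
composite: ⟨1 0 0 0⟩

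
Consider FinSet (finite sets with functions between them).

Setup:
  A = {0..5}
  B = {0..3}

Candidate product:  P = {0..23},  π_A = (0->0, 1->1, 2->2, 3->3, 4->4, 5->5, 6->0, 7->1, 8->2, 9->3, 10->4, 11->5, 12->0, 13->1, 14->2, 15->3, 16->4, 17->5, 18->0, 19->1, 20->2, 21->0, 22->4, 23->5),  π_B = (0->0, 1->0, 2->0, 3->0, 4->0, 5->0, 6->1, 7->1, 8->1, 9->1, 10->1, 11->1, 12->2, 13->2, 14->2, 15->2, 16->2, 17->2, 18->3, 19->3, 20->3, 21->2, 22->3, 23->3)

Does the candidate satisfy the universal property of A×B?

|A|·|B| = 6·4 = 24;  |P| = 24
Check the pairing map k ↦ (π_A(k), π_B(k)):
  0 -> (0,0)
  1 -> (1,0)
  2 -> (2,0)
  3 -> (3,0)
  4 -> (4,0)
  5 -> (5,0)
  6 -> (0,1)
  7 -> (1,1)
  8 -> (2,1)
  9 -> (3,1)
  10 -> (4,1)
  11 -> (5,1)
  12 -> (0,2)
  13 -> (1,2)
  14 -> (2,2)
  15 -> (3,2)
  16 -> (4,2)
  17 -> (5,2)
  18 -> (0,3)
  19 -> (1,3)
  20 -> (2,3)
  21 -> (0,2)  ✗ repeats pair of k=12
  22 -> (4,3)
  23 -> (5,3)
distinct pairs in image: 23 / 24 needed
  → (0,2) hit at k=12 and k=21

Answer: NOT A VALID PRODUCT — duplicate pair at indices 12,21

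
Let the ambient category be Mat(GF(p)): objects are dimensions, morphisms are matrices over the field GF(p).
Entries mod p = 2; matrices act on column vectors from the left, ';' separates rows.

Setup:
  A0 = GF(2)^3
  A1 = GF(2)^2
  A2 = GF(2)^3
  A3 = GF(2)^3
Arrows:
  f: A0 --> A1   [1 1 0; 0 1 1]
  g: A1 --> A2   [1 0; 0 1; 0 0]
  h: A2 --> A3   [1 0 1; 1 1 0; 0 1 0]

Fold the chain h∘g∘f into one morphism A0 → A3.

Answer: [1 1 0; 1 0 1; 0 1 1]

Trace:
  e0=[1,0,0] f-->[1,0] g-->[1,0,0] h-->[1,1,0]
  e1=[0,1,0] f-->[1,1] g-->[1,1,0] h-->[1,0,1]
  e2=[0,0,1] f-->[0,1] g-->[0,1,0] h-->[0,1,1]
composite: [1 1 0; 1 0 1; 0 1 1]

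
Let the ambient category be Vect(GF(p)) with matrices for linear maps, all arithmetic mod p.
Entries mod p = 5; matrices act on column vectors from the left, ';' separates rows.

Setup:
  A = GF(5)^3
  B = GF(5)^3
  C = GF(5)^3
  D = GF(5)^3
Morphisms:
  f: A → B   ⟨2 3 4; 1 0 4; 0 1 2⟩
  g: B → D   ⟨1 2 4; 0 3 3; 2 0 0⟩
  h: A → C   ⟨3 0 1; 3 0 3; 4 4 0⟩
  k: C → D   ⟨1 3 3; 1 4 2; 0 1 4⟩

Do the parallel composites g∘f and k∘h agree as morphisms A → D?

Answer: COMMUTES

Trace:
Along f;g (path 1):
  e0=⟨1,0,0⟩ f→⟨2,1,0⟩ g→⟨4,3,4⟩
  e1=⟨0,1,0⟩ f→⟨3,0,1⟩ g→⟨2,3,1⟩
  e2=⟨0,0,1⟩ f→⟨4,4,2⟩ g→⟨0,3,3⟩
  result₁ = ⟨4 2 0; 3 3 3; 4 1 3⟩
Along h;k (path 2):
  e0=⟨1,0,0⟩ h→⟨3,3,4⟩ k→⟨4,3,4⟩
  e1=⟨0,1,0⟩ h→⟨0,0,4⟩ k→⟨2,3,1⟩
  e2=⟨0,0,1⟩ h→⟨1,3,0⟩ k→⟨0,3,3⟩
  result₂ = ⟨4 2 0; 3 3 3; 4 1 3⟩
Equal? YES — commutes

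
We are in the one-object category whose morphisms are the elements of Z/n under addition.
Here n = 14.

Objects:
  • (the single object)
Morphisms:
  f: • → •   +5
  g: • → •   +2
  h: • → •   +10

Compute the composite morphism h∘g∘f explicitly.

  0 +5≡5 +2≡7 +10≡3  (mod 14)
result: +3

Answer: +3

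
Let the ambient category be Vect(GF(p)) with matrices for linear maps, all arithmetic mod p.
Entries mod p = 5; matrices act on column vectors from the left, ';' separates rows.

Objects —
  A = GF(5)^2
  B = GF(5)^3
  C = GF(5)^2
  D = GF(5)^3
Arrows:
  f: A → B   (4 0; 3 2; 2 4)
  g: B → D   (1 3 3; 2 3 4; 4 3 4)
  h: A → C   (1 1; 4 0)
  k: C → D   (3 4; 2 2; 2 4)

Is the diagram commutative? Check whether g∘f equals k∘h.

Along f;g (path 1):
  e0=(1,0) f→(4,3,2) g→(4,0,3)
  e1=(0,1) f→(0,2,4) g→(3,2,2)
  composite₁ = (4 3; 0 2; 3 2)
Along h;k (path 2):
  e0=(1,0) h→(1,4) k→(4,0,3)
  e1=(0,1) h→(1,0) k→(3,2,2)
  composite₂ = (4 3; 0 2; 3 2)
Equal? YES — commutes

Answer: COMMUTES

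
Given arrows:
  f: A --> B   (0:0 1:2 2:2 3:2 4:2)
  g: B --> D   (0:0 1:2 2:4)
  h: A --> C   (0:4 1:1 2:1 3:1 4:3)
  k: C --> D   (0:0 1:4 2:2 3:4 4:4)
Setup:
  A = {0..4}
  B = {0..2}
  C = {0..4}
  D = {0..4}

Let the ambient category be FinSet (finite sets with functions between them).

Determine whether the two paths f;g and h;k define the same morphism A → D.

1) trace f;g:
  0 f-->0 g-->0
  1 f-->2 g-->4
  2 f-->2 g-->4
  3 f-->2 g-->4
  4 f-->2 g-->4
  result₁ = (0:0 1:4 2:4 3:4 4:4)
2) trace h;k:
  0 h-->4 k-->4
  1 h-->1 k-->4
  2 h-->1 k-->4
  3 h-->1 k-->4
  4 h-->3 k-->4
  result₂ = (0:4 1:4 2:4 3:4 4:4)
Equal? distinct morphisms ✗

Answer: DOES NOT COMMUTE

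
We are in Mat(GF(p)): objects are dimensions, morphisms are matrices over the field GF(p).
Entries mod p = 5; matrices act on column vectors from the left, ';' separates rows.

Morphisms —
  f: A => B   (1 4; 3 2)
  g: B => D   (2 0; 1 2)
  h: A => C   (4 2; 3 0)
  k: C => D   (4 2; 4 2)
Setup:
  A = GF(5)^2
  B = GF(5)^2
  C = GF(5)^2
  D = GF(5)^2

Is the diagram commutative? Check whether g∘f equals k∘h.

Path 1 = f;g:
  e0=⟨1,0⟩ f=>⟨1,3⟩ g=>⟨2,2⟩
  e1=⟨0,1⟩ f=>⟨4,2⟩ g=>⟨3,3⟩
  ⟦path⟧₁ = (2 3; 2 3)
Path 2 = h;k:
  e0=⟨1,0⟩ h=>⟨4,3⟩ k=>⟨2,2⟩
  e1=⟨0,1⟩ h=>⟨2,0⟩ k=>⟨3,3⟩
  ⟦path⟧₂ = (2 3; 2 3)
Equal? equal; square commutes

Answer: COMMUTES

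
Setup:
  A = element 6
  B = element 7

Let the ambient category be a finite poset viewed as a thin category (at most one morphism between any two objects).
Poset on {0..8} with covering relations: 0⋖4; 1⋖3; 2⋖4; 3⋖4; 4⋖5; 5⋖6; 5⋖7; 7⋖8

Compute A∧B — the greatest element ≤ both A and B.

Answer: A∧B = 5

Derivation:
{x : x≤A ∧ x≤B} = {0,1,2,3,4,5}  (A=6, B=7)
  0 ≤ 5
  1 ≤ 5
  2 ≤ 5
  3 ≤ 5
  4 ≤ 5
  5 ≤ 5
glb = 5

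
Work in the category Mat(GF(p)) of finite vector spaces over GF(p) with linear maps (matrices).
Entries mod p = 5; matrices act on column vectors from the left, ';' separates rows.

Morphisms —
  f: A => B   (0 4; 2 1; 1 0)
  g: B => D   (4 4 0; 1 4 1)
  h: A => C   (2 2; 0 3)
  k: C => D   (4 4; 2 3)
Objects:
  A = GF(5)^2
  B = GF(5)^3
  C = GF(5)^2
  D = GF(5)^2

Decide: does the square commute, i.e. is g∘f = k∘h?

Answer: COMMUTES

Derivation:
Path 1 = f;g:
  e0=[1,0] f=>[0,2,1] g=>[3,4]
  e1=[0,1] f=>[4,1,0] g=>[0,3]
  result₁ = (3 0; 4 3)
Path 2 = h;k:
  e0=[1,0] h=>[2,0] k=>[3,4]
  e1=[0,1] h=>[2,3] k=>[0,3]
  result₂ = (3 0; 4 3)
Equal? YES — commutes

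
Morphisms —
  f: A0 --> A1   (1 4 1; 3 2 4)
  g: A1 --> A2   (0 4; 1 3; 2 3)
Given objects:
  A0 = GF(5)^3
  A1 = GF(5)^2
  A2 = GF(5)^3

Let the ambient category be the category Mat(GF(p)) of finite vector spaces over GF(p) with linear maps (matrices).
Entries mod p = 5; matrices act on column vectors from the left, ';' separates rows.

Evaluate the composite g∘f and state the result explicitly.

Answer: (2 3 1; 0 0 3; 1 4 4)

Work:
  e0=(1,0,0) f-->(1,3) g-->(2,0,1)
  e1=(0,1,0) f-->(4,2) g-->(3,0,4)
  e2=(0,0,1) f-->(1,4) g-->(1,3,4)
composite: (2 3 1; 0 0 3; 1 4 4)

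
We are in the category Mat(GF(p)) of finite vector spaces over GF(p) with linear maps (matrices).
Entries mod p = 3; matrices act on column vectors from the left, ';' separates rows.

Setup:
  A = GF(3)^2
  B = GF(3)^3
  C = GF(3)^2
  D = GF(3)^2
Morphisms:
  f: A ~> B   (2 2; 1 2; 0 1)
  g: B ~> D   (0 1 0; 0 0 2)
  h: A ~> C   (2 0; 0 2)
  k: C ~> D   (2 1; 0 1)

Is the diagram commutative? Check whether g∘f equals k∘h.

Answer: COMMUTES

Derivation:
Along f;g (path 1):
  e0=(1,0) f~>(2,1,0) g~>(1,0)
  e1=(0,1) f~>(2,2,1) g~>(2,2)
  result₁ = (1 2; 0 2)
Along h;k (path 2):
  e0=(1,0) h~>(2,0) k~>(1,0)
  e1=(0,1) h~>(0,2) k~>(2,2)
  result₂ = (1 2; 0 2)
Equal? same morphism ✓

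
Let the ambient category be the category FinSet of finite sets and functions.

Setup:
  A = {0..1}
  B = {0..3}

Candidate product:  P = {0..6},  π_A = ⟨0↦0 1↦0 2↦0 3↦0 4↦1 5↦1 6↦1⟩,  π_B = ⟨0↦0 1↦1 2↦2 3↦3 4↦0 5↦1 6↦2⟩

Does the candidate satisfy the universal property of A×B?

Answer: NOT A VALID PRODUCT — |P|=7 ≠ |A|·|B|=8

Trace:
|A|·|B| = 2·4 = 8;  |P| = 7
  → cardinalities differ; no bijection possible.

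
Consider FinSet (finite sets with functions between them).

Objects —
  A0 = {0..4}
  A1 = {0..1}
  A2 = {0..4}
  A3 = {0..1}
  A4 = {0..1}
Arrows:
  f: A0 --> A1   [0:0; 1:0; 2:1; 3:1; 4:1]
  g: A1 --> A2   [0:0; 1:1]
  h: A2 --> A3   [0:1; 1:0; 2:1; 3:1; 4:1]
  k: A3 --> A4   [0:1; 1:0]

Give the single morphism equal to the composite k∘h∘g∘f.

  0 f-->0 g-->0 h-->1 k-->0
  1 f-->0 g-->0 h-->1 k-->0
  2 f-->1 g-->1 h-->0 k-->1
  3 f-->1 g-->1 h-->0 k-->1
  4 f-->1 g-->1 h-->0 k-->1
result: [0:0; 1:0; 2:1; 3:1; 4:1]

Answer: [0:0; 1:0; 2:1; 3:1; 4:1]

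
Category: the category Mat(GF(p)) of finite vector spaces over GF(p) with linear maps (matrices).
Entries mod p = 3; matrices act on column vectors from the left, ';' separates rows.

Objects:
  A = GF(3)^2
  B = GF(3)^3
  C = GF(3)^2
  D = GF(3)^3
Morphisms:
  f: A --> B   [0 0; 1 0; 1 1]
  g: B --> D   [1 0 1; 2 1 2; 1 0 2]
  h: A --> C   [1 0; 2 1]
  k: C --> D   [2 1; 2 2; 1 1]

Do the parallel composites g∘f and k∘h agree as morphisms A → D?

Answer: DOES NOT COMMUTE

Work:
Along f;g (path 1):
  e0=⟨1,0⟩ f-->⟨0,1,1⟩ g-->⟨1,0,2⟩
  e1=⟨0,1⟩ f-->⟨0,0,1⟩ g-->⟨1,2,2⟩
  composite₁ = [1 1; 0 2; 2 2]
Along h;k (path 2):
  e0=⟨1,0⟩ h-->⟨1,2⟩ k-->⟨1,0,0⟩
  e1=⟨0,1⟩ h-->⟨0,1⟩ k-->⟨1,2,1⟩
  composite₂ = [1 1; 0 2; 0 1]
Equal? NO — does not commute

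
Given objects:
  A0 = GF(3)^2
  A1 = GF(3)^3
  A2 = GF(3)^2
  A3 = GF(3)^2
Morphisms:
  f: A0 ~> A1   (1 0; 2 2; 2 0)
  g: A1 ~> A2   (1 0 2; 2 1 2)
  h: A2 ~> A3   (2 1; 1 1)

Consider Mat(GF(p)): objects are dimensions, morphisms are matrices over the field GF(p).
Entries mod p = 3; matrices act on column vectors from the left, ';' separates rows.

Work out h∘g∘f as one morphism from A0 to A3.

Answer: (0 2; 1 2)

Derivation:
  e0=(1,0) f~>(1,2,2) g~>(2,2) h~>(0,1)
  e1=(0,1) f~>(0,2,0) g~>(0,2) h~>(2,2)
composite: (0 2; 1 2)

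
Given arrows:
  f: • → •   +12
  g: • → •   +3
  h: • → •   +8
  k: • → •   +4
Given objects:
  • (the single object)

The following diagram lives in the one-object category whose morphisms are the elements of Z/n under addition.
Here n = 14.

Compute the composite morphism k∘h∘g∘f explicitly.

Answer: +13

Trace:
  0 +12≡12 +3≡1 +8≡9 +4≡13  (mod 14)
result: +13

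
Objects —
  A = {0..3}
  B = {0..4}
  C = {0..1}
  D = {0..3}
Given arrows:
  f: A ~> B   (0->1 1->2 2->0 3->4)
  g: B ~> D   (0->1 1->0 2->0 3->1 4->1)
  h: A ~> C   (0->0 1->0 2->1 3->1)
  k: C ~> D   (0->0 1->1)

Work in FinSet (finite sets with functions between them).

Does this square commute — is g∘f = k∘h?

Along f;g (path 1):
  0 f~>1 g~>0
  1 f~>2 g~>0
  2 f~>0 g~>1
  3 f~>4 g~>1
  composite₁ = (0->0 1->0 2->1 3->1)
Along h;k (path 2):
  0 h~>0 k~>0
  1 h~>0 k~>0
  2 h~>1 k~>1
  3 h~>1 k~>1
  composite₂ = (0->0 1->0 2->1 3->1)
Equal? YES — commutes

Answer: COMMUTES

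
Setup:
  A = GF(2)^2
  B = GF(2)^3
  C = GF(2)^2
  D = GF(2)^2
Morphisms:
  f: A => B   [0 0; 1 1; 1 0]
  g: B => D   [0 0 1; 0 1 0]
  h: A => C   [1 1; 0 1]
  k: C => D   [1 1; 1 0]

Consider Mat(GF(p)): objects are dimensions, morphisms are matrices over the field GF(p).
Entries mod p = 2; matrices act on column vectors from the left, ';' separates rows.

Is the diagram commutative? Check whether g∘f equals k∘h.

Along f;g (path 1):
  e0=[1,0] f=>[0,1,1] g=>[1,1]
  e1=[0,1] f=>[0,1,0] g=>[0,1]
  ⟦path⟧₁ = [1 0; 1 1]
Along h;k (path 2):
  e0=[1,0] h=>[1,0] k=>[1,1]
  e1=[0,1] h=>[1,1] k=>[0,1]
  ⟦path⟧₂ = [1 0; 1 1]
Equal? same morphism ✓

Answer: COMMUTES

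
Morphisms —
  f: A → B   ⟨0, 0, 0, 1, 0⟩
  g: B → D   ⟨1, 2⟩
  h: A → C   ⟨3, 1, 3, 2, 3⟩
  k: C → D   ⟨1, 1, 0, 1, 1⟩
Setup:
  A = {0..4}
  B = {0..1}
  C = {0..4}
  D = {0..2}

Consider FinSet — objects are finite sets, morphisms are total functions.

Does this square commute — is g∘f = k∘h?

Along f;g (path 1):
  0 f→0 g→1
  1 f→0 g→1
  2 f→0 g→1
  3 f→1 g→2
  4 f→0 g→1
  result₁ = ⟨1, 1, 1, 2, 1⟩
Along h;k (path 2):
  0 h→3 k→1
  1 h→1 k→1
  2 h→3 k→1
  3 h→2 k→0
  4 h→3 k→1
  result₂ = ⟨1, 1, 1, 0, 1⟩
Equal? distinct morphisms ✗

Answer: DOES NOT COMMUTE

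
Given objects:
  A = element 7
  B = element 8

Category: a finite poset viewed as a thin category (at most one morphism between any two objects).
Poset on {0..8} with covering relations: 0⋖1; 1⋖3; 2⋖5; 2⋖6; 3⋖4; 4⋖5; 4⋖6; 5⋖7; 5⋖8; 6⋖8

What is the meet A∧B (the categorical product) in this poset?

Lower bounds of A=7 and B=8: {0,1,2,3,4,5}
  0 ≤ 5
  1 ≤ 5
  2 ≤ 5
  3 ≤ 5
  4 ≤ 5
  5 ≤ 5
glb = 5

Answer: A∧B = 5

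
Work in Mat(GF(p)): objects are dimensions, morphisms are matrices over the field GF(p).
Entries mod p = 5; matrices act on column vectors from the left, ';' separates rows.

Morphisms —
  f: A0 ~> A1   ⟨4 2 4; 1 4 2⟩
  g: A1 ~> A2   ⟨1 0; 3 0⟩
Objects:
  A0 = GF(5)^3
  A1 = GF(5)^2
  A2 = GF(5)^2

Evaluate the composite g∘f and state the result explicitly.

Answer: ⟨4 2 4; 2 1 2⟩

Derivation:
  e0=⟨1,0,0⟩ f~>⟨4,1⟩ g~>⟨4,2⟩
  e1=⟨0,1,0⟩ f~>⟨2,4⟩ g~>⟨2,1⟩
  e2=⟨0,0,1⟩ f~>⟨4,2⟩ g~>⟨4,2⟩
composite: ⟨4 2 4; 2 1 2⟩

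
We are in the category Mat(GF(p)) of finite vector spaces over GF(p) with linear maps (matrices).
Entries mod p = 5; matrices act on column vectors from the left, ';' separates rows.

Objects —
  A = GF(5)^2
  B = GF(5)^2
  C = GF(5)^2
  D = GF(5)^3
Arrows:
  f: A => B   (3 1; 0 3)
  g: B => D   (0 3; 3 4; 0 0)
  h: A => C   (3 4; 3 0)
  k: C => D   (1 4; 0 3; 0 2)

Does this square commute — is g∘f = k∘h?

Path 1 = f;g:
  e0=⟨1,0⟩ f=>⟨3,0⟩ g=>⟨0,4,0⟩
  e1=⟨0,1⟩ f=>⟨1,3⟩ g=>⟨4,0,0⟩
  composite₁ = (0 4; 4 0; 0 0)
Path 2 = h;k:
  e0=⟨1,0⟩ h=>⟨3,3⟩ k=>⟨0,4,1⟩
  e1=⟨0,1⟩ h=>⟨4,0⟩ k=>⟨4,0,0⟩
  composite₂ = (0 4; 4 0; 1 0)
Equal? differ; not commutative

Answer: DOES NOT COMMUTE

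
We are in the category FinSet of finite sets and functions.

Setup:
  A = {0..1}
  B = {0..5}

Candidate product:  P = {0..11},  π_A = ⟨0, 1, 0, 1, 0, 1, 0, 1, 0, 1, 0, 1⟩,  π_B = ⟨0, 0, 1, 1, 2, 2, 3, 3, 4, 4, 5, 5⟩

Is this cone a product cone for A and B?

Answer: VALID PRODUCT

Derivation:
|A|·|B| = 2·6 = 12;  |P| = 12
Check the pairing map k ↦ (π_A(k), π_B(k)):
  0 ↦ (0,0)
  1 ↦ (1,0)
  2 ↦ (0,1)
  3 ↦ (1,1)
  4 ↦ (0,2)
  5 ↦ (1,2)
  6 ↦ (0,3)
  7 ↦ (1,3)
  8 ↦ (0,4)
  9 ↦ (1,4)
  10 ↦ (0,5)
  11 ↦ (1,5)
distinct pairs in image: 12 / 12 needed
  → bijection onto A×B; projections well-typed.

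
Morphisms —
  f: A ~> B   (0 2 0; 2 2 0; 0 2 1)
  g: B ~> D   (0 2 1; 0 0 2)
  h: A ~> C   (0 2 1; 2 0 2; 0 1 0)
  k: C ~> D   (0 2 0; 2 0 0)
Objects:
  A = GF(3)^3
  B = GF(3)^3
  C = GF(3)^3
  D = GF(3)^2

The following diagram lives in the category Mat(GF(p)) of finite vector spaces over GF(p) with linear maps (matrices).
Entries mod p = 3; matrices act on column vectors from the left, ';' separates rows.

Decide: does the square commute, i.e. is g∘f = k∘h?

Answer: COMMUTES

Trace:
1) trace f;g:
  e0=(1,0,0) f~>(0,2,0) g~>(1,0)
  e1=(0,1,0) f~>(2,2,2) g~>(0,1)
  e2=(0,0,1) f~>(0,0,1) g~>(1,2)
  result₁ = (1 0 1; 0 1 2)
2) trace h;k:
  e0=(1,0,0) h~>(0,2,0) k~>(1,0)
  e1=(0,1,0) h~>(2,0,1) k~>(0,1)
  e2=(0,0,1) h~>(1,2,0) k~>(1,2)
  result₂ = (1 0 1; 0 1 2)
Equal? YES — commutes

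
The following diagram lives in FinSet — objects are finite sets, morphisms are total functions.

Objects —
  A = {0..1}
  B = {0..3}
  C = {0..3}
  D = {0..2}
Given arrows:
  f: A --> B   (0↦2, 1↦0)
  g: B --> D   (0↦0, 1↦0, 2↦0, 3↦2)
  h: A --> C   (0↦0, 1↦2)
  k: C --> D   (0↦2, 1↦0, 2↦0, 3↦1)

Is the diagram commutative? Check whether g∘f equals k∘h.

Answer: DOES NOT COMMUTE

Trace:
1) trace f;g:
  0 f-->2 g-->0
  1 f-->0 g-->0
  ⟦path⟧₁ = (0↦0, 1↦0)
2) trace h;k:
  0 h-->0 k-->2
  1 h-->2 k-->0
  ⟦path⟧₂ = (0↦2, 1↦0)
Equal? differ; not commutative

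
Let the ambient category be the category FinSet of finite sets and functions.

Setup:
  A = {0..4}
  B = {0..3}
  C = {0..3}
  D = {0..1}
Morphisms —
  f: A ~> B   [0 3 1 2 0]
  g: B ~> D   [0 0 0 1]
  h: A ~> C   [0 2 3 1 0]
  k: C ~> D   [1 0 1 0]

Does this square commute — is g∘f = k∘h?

Along f;g (path 1):
  0 f~>0 g~>0
  1 f~>3 g~>1
  2 f~>1 g~>0
  3 f~>2 g~>0
  4 f~>0 g~>0
  ⟦path⟧₁ = [0 1 0 0 0]
Along h;k (path 2):
  0 h~>0 k~>1
  1 h~>2 k~>1
  2 h~>3 k~>0
  3 h~>1 k~>0
  4 h~>0 k~>1
  ⟦path⟧₂ = [1 1 0 0 1]
Equal? differ; not commutative

Answer: DOES NOT COMMUTE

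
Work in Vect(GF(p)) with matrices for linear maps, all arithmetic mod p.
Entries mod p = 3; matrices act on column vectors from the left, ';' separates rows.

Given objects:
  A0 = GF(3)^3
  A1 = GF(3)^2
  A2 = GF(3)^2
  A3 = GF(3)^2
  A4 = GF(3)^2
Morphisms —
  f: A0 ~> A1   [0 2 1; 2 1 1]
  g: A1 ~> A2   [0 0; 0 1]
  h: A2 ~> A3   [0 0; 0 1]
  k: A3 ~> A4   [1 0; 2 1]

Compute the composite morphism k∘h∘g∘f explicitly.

Answer: [0 0 0; 2 1 1]

Derivation:
  e0=[1,0,0] f~>[0,2] g~>[0,2] h~>[0,2] k~>[0,2]
  e1=[0,1,0] f~>[2,1] g~>[0,1] h~>[0,1] k~>[0,1]
  e2=[0,0,1] f~>[1,1] g~>[0,1] h~>[0,1] k~>[0,1]
composite: [0 0 0; 2 1 1]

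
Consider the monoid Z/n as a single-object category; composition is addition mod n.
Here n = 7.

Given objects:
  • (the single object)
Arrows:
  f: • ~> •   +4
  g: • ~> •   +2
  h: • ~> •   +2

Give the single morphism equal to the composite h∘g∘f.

  0 +4≡4 +2≡6 +2≡1  (mod 7)
composite: +1

Answer: +1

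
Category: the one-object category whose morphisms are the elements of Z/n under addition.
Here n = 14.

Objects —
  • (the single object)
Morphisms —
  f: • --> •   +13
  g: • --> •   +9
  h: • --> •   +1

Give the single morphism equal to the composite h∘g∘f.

Answer: +9

Derivation:
  0 +13≡13 +9≡8 +1≡9  (mod 14)
result: +9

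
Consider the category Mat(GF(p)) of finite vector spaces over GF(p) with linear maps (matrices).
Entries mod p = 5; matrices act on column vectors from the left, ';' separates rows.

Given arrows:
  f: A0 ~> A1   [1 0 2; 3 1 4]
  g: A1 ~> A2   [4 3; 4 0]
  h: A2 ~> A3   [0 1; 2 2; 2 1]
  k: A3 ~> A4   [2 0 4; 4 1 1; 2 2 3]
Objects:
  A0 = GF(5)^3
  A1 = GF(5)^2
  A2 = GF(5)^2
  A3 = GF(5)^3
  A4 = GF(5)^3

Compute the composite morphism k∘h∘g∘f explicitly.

  e0=⟨1,0,0⟩ f~>⟨1,3⟩ g~>⟨3,4⟩ h~>⟨4,4,0⟩ k~>⟨3,0,1⟩
  e1=⟨0,1,0⟩ f~>⟨0,1⟩ g~>⟨3,0⟩ h~>⟨0,1,1⟩ k~>⟨4,2,0⟩
  e2=⟨0,0,1⟩ f~>⟨2,4⟩ g~>⟨0,3⟩ h~>⟨3,1,3⟩ k~>⟨3,1,2⟩
result: [3 4 3; 0 2 1; 1 0 2]

Answer: [3 4 3; 0 2 1; 1 0 2]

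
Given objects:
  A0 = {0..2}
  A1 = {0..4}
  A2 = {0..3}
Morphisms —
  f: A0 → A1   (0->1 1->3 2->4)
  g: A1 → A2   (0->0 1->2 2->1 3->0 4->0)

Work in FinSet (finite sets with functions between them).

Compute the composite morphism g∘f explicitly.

Answer: (0->2 1->0 2->0)

Derivation:
  0 f→1 g→2
  1 f→3 g→0
  2 f→4 g→0
⟦path⟧: (0->2 1->0 2->0)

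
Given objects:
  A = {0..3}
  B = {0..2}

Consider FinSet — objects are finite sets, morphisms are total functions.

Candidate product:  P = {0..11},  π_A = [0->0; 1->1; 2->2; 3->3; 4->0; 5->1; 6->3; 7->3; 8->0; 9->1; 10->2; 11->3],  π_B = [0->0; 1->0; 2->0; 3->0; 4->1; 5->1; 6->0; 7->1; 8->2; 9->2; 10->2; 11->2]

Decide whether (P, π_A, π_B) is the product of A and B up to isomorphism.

|A|·|B| = 4·3 = 12;  |P| = 12
Check the pairing map k ↦ (π_A(k), π_B(k)):
  0 -> (0,0)
  1 -> (1,0)
  2 -> (2,0)
  3 -> (3,0)
  4 -> (0,1)
  5 -> (1,1)
  6 -> (3,0)  ✗ repeats pair of k=3
  7 -> (3,1)
  8 -> (0,2)
  9 -> (1,2)
  10 -> (2,2)
  11 -> (3,2)
distinct pairs in image: 11 / 12 needed
  → (3,0) hit at k=3 and k=6

Answer: NOT A VALID PRODUCT — duplicate pair at indices 3,6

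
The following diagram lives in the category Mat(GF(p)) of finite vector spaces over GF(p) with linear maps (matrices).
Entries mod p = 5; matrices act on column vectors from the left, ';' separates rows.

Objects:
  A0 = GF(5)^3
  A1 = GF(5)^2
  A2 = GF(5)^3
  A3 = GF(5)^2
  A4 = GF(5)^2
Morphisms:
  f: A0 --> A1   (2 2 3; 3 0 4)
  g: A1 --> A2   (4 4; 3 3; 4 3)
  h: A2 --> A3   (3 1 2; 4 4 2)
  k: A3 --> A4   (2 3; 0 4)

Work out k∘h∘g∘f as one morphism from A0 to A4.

  e0=(1,0,0) f-->(2,3) g-->(0,0,2) h-->(4,4) k-->(0,1)
  e1=(0,1,0) f-->(2,0) g-->(3,1,3) h-->(1,2) k-->(3,3)
  e2=(0,0,1) f-->(3,4) g-->(3,1,4) h-->(3,4) k-->(3,1)
composite: (0 3 3; 1 3 1)

Answer: (0 3 3; 1 3 1)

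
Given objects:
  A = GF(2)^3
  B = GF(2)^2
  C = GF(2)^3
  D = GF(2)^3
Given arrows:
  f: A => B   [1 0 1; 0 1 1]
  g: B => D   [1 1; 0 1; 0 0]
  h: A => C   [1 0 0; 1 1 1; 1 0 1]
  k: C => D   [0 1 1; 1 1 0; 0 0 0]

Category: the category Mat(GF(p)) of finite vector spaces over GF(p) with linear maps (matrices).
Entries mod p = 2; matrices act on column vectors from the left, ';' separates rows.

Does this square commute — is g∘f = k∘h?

1) trace f;g:
  e0=⟨1,0,0⟩ f=>⟨1,0⟩ g=>⟨1,0,0⟩
  e1=⟨0,1,0⟩ f=>⟨0,1⟩ g=>⟨1,1,0⟩
  e2=⟨0,0,1⟩ f=>⟨1,1⟩ g=>⟨0,1,0⟩
  ⟦path⟧₁ = [1 1 0; 0 1 1; 0 0 0]
2) trace h;k:
  e0=⟨1,0,0⟩ h=>⟨1,1,1⟩ k=>⟨0,0,0⟩
  e1=⟨0,1,0⟩ h=>⟨0,1,0⟩ k=>⟨1,1,0⟩
  e2=⟨0,0,1⟩ h=>⟨0,1,1⟩ k=>⟨0,1,0⟩
  ⟦path⟧₂ = [0 1 0; 0 1 1; 0 0 0]
Equal? differ; not commutative

Answer: DOES NOT COMMUTE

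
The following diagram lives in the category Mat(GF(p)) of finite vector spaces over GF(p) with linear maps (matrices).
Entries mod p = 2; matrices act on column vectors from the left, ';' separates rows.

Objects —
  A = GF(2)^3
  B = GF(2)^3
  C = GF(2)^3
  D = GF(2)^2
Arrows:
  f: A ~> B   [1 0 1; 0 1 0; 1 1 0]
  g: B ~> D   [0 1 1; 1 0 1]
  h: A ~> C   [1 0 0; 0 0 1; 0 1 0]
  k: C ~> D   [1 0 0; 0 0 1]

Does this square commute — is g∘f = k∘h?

1) trace f;g:
  e0=(1,0,0) f~>(1,0,1) g~>(1,0)
  e1=(0,1,0) f~>(0,1,1) g~>(0,1)
  e2=(0,0,1) f~>(1,0,0) g~>(0,1)
  ⟦path⟧₁ = [1 0 0; 0 1 1]
2) trace h;k:
  e0=(1,0,0) h~>(1,0,0) k~>(1,0)
  e1=(0,1,0) h~>(0,0,1) k~>(0,1)
  e2=(0,0,1) h~>(0,1,0) k~>(0,0)
  ⟦path⟧₂ = [1 0 0; 0 1 0]
Equal? distinct morphisms ✗

Answer: DOES NOT COMMUTE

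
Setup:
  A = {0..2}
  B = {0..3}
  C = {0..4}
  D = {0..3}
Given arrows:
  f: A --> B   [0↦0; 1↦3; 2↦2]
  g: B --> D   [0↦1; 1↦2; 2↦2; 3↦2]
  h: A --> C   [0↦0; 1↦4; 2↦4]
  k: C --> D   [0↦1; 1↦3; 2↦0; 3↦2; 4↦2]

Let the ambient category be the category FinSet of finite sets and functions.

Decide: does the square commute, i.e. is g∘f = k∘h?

1) trace f;g:
  0 f-->0 g-->1
  1 f-->3 g-->2
  2 f-->2 g-->2
  result₁ = [0↦1; 1↦2; 2↦2]
2) trace h;k:
  0 h-->0 k-->1
  1 h-->4 k-->2
  2 h-->4 k-->2
  result₂ = [0↦1; 1↦2; 2↦2]
Equal? same morphism ✓

Answer: COMMUTES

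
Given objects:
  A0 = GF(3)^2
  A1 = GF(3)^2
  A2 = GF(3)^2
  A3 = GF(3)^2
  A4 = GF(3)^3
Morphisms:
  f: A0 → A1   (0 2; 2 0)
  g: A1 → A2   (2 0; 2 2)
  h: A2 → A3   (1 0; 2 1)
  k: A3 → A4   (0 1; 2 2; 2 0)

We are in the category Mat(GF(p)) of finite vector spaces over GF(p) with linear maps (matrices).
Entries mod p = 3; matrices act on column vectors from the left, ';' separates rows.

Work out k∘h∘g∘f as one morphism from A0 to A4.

Answer: (1 0; 2 2; 0 2)

Derivation:
  e0=(1,0) f→(0,2) g→(0,1) h→(0,1) k→(1,2,0)
  e1=(0,1) f→(2,0) g→(1,1) h→(1,0) k→(0,2,2)
composite: (1 0; 2 2; 0 2)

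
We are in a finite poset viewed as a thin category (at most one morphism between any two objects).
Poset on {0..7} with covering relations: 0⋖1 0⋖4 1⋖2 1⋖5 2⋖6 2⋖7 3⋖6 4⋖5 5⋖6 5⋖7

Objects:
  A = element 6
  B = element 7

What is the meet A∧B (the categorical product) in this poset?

Answer: NO MEET EXISTS

Derivation:
Common predecessors of 6,7: {0,1,2,4,5}
  maximal lower bounds 2 and 5 are incomparable: neither 2<=5 nor 5<=2
→ no greatest lower bound exists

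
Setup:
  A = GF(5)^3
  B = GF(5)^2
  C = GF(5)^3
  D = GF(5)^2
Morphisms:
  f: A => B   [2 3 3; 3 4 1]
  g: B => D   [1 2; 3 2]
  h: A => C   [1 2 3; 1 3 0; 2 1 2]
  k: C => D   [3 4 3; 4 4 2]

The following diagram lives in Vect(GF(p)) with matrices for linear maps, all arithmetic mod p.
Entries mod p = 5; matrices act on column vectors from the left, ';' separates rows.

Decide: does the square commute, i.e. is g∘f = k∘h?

Answer: COMMUTES

Work:
1) trace f;g:
  e0=[1,0,0] f=>[2,3] g=>[3,2]
  e1=[0,1,0] f=>[3,4] g=>[1,2]
  e2=[0,0,1] f=>[3,1] g=>[0,1]
  composite₁ = [3 1 0; 2 2 1]
2) trace h;k:
  e0=[1,0,0] h=>[1,1,2] k=>[3,2]
  e1=[0,1,0] h=>[2,3,1] k=>[1,2]
  e2=[0,0,1] h=>[3,0,2] k=>[0,1]
  composite₂ = [3 1 0; 2 2 1]
Equal? same morphism ✓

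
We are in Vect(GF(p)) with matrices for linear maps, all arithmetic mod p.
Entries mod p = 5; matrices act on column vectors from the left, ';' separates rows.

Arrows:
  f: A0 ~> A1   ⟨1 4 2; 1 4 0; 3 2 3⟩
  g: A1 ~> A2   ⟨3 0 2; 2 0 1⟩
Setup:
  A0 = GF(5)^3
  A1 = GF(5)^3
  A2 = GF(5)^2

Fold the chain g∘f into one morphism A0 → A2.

Answer: ⟨4 1 2; 0 0 2⟩

Trace:
  e0=[1,0,0] f~>[1,1,3] g~>[4,0]
  e1=[0,1,0] f~>[4,4,2] g~>[1,0]
  e2=[0,0,1] f~>[2,0,3] g~>[2,2]
⟦path⟧: ⟨4 1 2; 0 0 2⟩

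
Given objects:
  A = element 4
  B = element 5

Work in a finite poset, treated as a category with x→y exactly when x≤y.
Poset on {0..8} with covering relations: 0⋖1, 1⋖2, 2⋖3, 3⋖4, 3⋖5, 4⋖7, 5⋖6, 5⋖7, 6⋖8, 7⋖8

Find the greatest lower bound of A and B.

Answer: A∧B = 3

Derivation:
{x : x≤A ∧ x≤B} = {0,1,2,3}  (A=4, B=5)
  0 ≤ 3
  1 ≤ 3
  2 ≤ 3
  3 ≤ 3
glb = 3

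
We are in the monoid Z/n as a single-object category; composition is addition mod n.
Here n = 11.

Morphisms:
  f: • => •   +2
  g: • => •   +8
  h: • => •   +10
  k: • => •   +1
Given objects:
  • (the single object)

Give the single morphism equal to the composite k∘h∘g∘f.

  0 +2≡2 +8≡10 +10≡9 +1≡10  (mod 11)
composite: +10

Answer: +10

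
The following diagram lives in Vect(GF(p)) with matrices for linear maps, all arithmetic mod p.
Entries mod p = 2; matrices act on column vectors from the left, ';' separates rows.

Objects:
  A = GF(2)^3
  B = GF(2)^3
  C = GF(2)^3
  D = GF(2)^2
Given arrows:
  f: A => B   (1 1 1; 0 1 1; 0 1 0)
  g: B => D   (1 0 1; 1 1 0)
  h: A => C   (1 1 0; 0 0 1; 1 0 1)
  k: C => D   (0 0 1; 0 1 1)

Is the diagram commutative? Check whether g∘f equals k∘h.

1) trace f;g:
  e0=⟨1,0,0⟩ f=>⟨1,0,0⟩ g=>⟨1,1⟩
  e1=⟨0,1,0⟩ f=>⟨1,1,1⟩ g=>⟨0,0⟩
  e2=⟨0,0,1⟩ f=>⟨1,1,0⟩ g=>⟨1,0⟩
  ⟦path⟧₁ = (1 0 1; 1 0 0)
2) trace h;k:
  e0=⟨1,0,0⟩ h=>⟨1,0,1⟩ k=>⟨1,1⟩
  e1=⟨0,1,0⟩ h=>⟨1,0,0⟩ k=>⟨0,0⟩
  e2=⟨0,0,1⟩ h=>⟨0,1,1⟩ k=>⟨1,0⟩
  ⟦path⟧₂ = (1 0 1; 1 0 0)
Equal? equal; square commutes

Answer: COMMUTES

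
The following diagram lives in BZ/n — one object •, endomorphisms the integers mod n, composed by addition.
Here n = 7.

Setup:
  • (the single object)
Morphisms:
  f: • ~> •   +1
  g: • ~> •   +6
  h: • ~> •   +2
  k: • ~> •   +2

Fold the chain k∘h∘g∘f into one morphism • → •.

  0 +1≡1 +6≡0 +2≡2 +2≡4  (mod 7)
composite: +4

Answer: +4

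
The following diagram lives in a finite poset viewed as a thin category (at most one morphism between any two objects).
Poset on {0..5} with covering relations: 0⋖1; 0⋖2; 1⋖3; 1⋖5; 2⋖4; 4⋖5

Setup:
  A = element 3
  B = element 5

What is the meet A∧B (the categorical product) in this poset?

Common predecessors of 3,5: {0,1}
  0 ≤ 1
  1 ≤ 1
glb = 1

Answer: A∧B = 1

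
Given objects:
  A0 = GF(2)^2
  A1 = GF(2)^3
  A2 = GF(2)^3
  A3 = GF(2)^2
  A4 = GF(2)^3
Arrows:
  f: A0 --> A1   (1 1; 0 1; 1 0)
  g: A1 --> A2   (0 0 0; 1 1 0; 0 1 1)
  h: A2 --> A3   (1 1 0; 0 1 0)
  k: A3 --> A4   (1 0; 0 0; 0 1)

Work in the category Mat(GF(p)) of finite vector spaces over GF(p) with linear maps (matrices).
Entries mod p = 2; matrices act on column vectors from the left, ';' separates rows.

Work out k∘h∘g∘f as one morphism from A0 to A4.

Answer: (1 0; 0 0; 1 0)

Work:
  e0=⟨1,0⟩ f-->⟨1,0,1⟩ g-->⟨0,1,1⟩ h-->⟨1,1⟩ k-->⟨1,0,1⟩
  e1=⟨0,1⟩ f-->⟨1,1,0⟩ g-->⟨0,0,1⟩ h-->⟨0,0⟩ k-->⟨0,0,0⟩
result: (1 0; 0 0; 1 0)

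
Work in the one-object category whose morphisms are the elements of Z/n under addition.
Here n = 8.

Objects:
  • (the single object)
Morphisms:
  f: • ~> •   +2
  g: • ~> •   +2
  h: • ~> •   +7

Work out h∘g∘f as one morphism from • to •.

  0 +2≡2 +2≡4 +7≡3  (mod 8)
composite: +3

Answer: +3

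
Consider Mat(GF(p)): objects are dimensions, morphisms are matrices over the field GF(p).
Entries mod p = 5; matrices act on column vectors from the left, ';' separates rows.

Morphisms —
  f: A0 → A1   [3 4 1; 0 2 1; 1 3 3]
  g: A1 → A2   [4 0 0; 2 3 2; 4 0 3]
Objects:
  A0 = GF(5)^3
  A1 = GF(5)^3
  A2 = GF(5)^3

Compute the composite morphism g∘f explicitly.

  e0=⟨1,0,0⟩ f→⟨3,0,1⟩ g→⟨2,3,0⟩
  e1=⟨0,1,0⟩ f→⟨4,2,3⟩ g→⟨1,0,0⟩
  e2=⟨0,0,1⟩ f→⟨1,1,3⟩ g→⟨4,1,3⟩
composite: [2 1 4; 3 0 1; 0 0 3]

Answer: [2 1 4; 3 0 1; 0 0 3]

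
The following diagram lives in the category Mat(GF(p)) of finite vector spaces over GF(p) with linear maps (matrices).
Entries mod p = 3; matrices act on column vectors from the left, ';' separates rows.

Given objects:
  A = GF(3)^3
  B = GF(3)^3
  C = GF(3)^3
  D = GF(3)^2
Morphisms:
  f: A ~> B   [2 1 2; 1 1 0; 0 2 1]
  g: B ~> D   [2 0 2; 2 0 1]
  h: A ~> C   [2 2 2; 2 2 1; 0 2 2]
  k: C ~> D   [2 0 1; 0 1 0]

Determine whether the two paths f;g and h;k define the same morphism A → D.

Answer: DOES NOT COMMUTE

Derivation:
Path 1 = f;g:
  e0=[1,0,0] f~>[2,1,0] g~>[1,1]
  e1=[0,1,0] f~>[1,1,2] g~>[0,1]
  e2=[0,0,1] f~>[2,0,1] g~>[0,2]
  ⟦path⟧₁ = [1 0 0; 1 1 2]
Path 2 = h;k:
  e0=[1,0,0] h~>[2,2,0] k~>[1,2]
  e1=[0,1,0] h~>[2,2,2] k~>[0,2]
  e2=[0,0,1] h~>[2,1,2] k~>[0,1]
  ⟦path⟧₂ = [1 0 0; 2 2 1]
Equal? differ; not commutative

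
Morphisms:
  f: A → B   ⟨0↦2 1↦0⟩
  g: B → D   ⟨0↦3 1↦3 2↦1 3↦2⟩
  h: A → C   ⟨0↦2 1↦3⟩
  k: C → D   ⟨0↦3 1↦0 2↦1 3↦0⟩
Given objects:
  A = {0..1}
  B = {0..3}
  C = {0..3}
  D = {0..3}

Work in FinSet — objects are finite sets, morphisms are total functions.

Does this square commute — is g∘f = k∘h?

Along f;g (path 1):
  0 f→2 g→1
  1 f→0 g→3
  composite₁ = ⟨0↦1 1↦3⟩
Along h;k (path 2):
  0 h→2 k→1
  1 h→3 k→0
  composite₂ = ⟨0↦1 1↦0⟩
Equal? distinct morphisms ✗

Answer: DOES NOT COMMUTE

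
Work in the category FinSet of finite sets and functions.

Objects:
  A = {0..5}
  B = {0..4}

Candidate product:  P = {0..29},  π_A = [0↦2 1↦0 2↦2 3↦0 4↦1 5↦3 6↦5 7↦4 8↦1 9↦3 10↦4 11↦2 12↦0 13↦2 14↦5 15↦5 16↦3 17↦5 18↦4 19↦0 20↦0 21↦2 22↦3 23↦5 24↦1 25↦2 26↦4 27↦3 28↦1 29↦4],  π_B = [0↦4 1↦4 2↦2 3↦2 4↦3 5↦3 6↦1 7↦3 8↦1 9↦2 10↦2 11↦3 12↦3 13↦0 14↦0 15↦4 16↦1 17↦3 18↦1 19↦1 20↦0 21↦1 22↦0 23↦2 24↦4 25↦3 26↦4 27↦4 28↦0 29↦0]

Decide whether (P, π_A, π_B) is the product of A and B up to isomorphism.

|A|·|B| = 6·5 = 30;  |P| = 30
Check the pairing map k ↦ (π_A(k), π_B(k)):
  0 ↦ (2,4)
  1 ↦ (0,4)
  2 ↦ (2,2)
  3 ↦ (0,2)
  4 ↦ (1,3)
  5 ↦ (3,3)
  6 ↦ (5,1)
  7 ↦ (4,3)
  8 ↦ (1,1)
  9 ↦ (3,2)
  10 ↦ (4,2)
  11 ↦ (2,3)
  12 ↦ (0,3)
  13 ↦ (2,0)
  14 ↦ (5,0)
  15 ↦ (5,4)
  16 ↦ (3,1)
  17 ↦ (5,3)
  18 ↦ (4,1)
  19 ↦ (0,1)
  20 ↦ (0,0)
  21 ↦ (2,1)
  22 ↦ (3,0)
  23 ↦ (5,2)
  24 ↦ (1,4)
  25 ↦ (2,3)  ✗ repeats pair of k=11
  26 ↦ (4,4)
  27 ↦ (3,4)
  28 ↦ (1,0)
  29 ↦ (4,0)
distinct pairs in image: 29 / 30 needed
  → (2,3) hit at k=11 and k=25

Answer: NOT A VALID PRODUCT — duplicate pair at indices 11,25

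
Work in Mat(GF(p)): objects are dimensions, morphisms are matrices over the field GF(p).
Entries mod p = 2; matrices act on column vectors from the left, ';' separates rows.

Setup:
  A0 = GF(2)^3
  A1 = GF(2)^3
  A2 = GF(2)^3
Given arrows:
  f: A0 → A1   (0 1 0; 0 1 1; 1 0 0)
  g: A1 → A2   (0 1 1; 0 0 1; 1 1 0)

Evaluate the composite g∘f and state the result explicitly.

Answer: (1 1 1; 1 0 0; 0 0 1)

Derivation:
  e0=[1,0,0] f→[0,0,1] g→[1,1,0]
  e1=[0,1,0] f→[1,1,0] g→[1,0,0]
  e2=[0,0,1] f→[0,1,0] g→[1,0,1]
⟦path⟧: (1 1 1; 1 0 0; 0 0 1)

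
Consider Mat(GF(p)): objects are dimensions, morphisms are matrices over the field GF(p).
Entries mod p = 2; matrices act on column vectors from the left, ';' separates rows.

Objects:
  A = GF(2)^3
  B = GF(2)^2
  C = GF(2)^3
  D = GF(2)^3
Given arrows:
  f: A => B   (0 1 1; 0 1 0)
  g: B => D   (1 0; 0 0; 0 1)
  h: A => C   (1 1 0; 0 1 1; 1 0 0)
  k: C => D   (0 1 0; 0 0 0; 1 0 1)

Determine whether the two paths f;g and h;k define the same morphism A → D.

Along f;g (path 1):
  e0=⟨1,0,0⟩ f=>⟨0,0⟩ g=>⟨0,0,0⟩
  e1=⟨0,1,0⟩ f=>⟨1,1⟩ g=>⟨1,0,1⟩
  e2=⟨0,0,1⟩ f=>⟨1,0⟩ g=>⟨1,0,0⟩
  result₁ = (0 1 1; 0 0 0; 0 1 0)
Along h;k (path 2):
  e0=⟨1,0,0⟩ h=>⟨1,0,1⟩ k=>⟨0,0,0⟩
  e1=⟨0,1,0⟩ h=>⟨1,1,0⟩ k=>⟨1,0,1⟩
  e2=⟨0,0,1⟩ h=>⟨0,1,0⟩ k=>⟨1,0,0⟩
  result₂ = (0 1 1; 0 0 0; 0 1 0)
Equal? same morphism ✓

Answer: COMMUTES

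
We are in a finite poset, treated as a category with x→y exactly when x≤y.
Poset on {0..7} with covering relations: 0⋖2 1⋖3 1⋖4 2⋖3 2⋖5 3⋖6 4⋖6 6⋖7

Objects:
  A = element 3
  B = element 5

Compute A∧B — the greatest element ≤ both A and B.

Common predecessors of 3,5: {0,2}
  0 ≤ 2
  2 ≤ 2
glb = 2

Answer: A∧B = 2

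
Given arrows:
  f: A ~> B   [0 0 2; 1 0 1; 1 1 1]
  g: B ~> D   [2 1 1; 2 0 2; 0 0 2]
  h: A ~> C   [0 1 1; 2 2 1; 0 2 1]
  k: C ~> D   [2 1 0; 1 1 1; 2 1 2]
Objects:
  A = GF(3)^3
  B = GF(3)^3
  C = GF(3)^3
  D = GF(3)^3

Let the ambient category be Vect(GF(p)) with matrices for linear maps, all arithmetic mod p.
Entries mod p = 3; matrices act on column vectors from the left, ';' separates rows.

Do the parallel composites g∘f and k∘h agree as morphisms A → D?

Answer: COMMUTES

Work:
Path 1 = f;g:
  e0=(1,0,0) f~>(0,1,1) g~>(2,2,2)
  e1=(0,1,0) f~>(0,0,1) g~>(1,2,2)
  e2=(0,0,1) f~>(2,1,1) g~>(0,0,2)
  composite₁ = [2 1 0; 2 2 0; 2 2 2]
Path 2 = h;k:
  e0=(1,0,0) h~>(0,2,0) k~>(2,2,2)
  e1=(0,1,0) h~>(1,2,2) k~>(1,2,2)
  e2=(0,0,1) h~>(1,1,1) k~>(0,0,2)
  composite₂ = [2 1 0; 2 2 0; 2 2 2]
Equal? same morphism ✓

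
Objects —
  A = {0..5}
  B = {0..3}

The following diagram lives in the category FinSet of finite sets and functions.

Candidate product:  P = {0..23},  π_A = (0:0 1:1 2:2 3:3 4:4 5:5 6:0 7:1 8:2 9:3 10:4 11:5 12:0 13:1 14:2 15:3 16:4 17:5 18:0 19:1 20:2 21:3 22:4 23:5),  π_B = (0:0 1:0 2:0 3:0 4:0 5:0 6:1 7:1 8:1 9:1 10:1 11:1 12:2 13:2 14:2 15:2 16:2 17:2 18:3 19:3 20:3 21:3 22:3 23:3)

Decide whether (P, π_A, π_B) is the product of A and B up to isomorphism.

Answer: VALID PRODUCT

Trace:
|A|·|B| = 6·4 = 24;  |P| = 24
Check the pairing map k ↦ (π_A(k), π_B(k)):
  0 : (0,0)
  1 : (1,0)
  2 : (2,0)
  3 : (3,0)
  4 : (4,0)
  5 : (5,0)
  6 : (0,1)
  7 : (1,1)
  8 : (2,1)
  9 : (3,1)
  10 : (4,1)
  11 : (5,1)
  12 : (0,2)
  13 : (1,2)
  14 : (2,2)
  15 : (3,2)
  16 : (4,2)
  17 : (5,2)
  18 : (0,3)
  19 : (1,3)
  20 : (2,3)
  21 : (3,3)
  22 : (4,3)
  23 : (5,3)
distinct pairs in image: 24 / 24 needed
  → bijection onto A×B; projections well-typed.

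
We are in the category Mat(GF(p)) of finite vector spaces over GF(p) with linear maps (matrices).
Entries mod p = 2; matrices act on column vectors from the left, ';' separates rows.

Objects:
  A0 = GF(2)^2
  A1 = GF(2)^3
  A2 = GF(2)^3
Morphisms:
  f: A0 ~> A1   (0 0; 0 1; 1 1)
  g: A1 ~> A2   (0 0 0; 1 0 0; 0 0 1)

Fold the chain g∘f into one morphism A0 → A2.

Answer: (0 0; 0 0; 1 1)

Trace:
  e0=(1,0) f~>(0,0,1) g~>(0,0,1)
  e1=(0,1) f~>(0,1,1) g~>(0,0,1)
⟦path⟧: (0 0; 0 0; 1 1)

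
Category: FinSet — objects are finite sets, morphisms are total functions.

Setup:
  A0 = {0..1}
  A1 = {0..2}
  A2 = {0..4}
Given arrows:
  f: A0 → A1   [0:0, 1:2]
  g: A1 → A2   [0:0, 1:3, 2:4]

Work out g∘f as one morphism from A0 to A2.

  0 f→0 g→0
  1 f→2 g→4
result: [0:0, 1:4]

Answer: [0:0, 1:4]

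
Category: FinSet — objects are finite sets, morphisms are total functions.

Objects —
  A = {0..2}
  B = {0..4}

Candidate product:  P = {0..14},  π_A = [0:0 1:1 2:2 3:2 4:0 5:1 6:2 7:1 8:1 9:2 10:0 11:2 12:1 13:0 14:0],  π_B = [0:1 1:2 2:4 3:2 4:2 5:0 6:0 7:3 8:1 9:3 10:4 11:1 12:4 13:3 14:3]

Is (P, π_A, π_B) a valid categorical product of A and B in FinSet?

Answer: NOT A VALID PRODUCT — duplicate pair at indices 14,13

Trace:
|A|·|B| = 3·5 = 15;  |P| = 15
Check the pairing map k ↦ (π_A(k), π_B(k)):
  0 : (0,1)
  1 : (1,2)
  2 : (2,4)
  3 : (2,2)
  4 : (0,2)
  5 : (1,0)
  6 : (2,0)
  7 : (1,3)
  8 : (1,1)
  9 : (2,3)
  10 : (0,4)
  11 : (2,1)
  12 : (1,4)
  13 : (0,3)
  14 : (0,3)  ✗ repeats pair of k=13
distinct pairs in image: 14 / 15 needed
  → (0,3) hit at k=13 and k=14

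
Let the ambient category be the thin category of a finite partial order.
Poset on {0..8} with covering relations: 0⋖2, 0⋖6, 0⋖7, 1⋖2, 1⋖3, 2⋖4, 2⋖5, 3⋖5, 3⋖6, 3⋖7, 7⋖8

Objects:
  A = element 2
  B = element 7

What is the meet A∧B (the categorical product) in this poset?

Answer: NO MEET EXISTS

Trace:
{x : x≤A ∧ x≤B} = {0,1}  (A=2, B=7)
  maximal lower bounds 0 and 1 are incomparable: neither 0≤1 nor 1≤0
→ no greatest lower bound exists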